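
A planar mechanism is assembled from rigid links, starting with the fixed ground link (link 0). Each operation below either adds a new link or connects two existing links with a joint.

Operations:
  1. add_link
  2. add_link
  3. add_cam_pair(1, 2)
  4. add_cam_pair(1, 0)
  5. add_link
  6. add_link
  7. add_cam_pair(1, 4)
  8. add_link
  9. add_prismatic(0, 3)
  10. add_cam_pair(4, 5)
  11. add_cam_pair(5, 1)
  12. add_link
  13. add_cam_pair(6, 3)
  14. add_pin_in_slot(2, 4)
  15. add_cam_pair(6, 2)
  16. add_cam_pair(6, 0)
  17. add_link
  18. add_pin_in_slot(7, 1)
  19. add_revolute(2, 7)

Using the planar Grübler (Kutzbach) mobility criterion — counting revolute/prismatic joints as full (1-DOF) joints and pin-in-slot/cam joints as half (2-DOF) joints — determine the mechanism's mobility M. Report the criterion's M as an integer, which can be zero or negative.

M = 7

link 0 = ground. State L|J1|J2 = 1|0|0
+link1  2|0|0
+link2  3|0|0
C(1,2) f=2→J2  3|0|1
C(1,0) f=2→J2  3|0|2
+link3  4|0|2
+link4  5|0|2
C(1,4) f=2→J2  5|0|3
+link5  6|0|3
P(0,3) f=1→J1  6|1|3
C(4,5) f=2→J2  6|1|4
C(5,1) f=2→J2  6|1|5
+link6  7|1|5
C(6,3) f=2→J2  7|1|6
PS(2,4) f=2→J2  7|1|7
C(6,2) f=2→J2  7|1|8
C(6,0) f=2→J2  7|1|9
+link7  8|1|9
PS(7,1) f=2→J2  8|1|10
R(2,7) f=1→J1  8|2|10
M = 3(8−1)−2·2−10 = 21−4−10 = 7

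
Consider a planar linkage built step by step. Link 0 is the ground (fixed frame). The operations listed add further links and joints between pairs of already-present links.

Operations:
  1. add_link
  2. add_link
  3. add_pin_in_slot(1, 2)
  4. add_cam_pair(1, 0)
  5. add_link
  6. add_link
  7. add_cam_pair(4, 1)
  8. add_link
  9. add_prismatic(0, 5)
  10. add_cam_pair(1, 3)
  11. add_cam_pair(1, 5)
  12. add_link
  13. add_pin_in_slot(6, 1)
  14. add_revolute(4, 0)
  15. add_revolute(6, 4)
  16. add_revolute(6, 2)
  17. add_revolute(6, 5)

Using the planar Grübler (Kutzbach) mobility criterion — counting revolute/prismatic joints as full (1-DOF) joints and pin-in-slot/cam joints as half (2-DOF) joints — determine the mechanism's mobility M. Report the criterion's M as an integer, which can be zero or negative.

(L,J1,J2)=(1,0,0); link0 fixed
link1: (2,0,0)
link2: (3,0,0)
PS 1-2 [J2]: (3,0,1)
C 1-0 [J2]: (3,0,2)
link3: (4,0,2)
link4: (5,0,2)
C 4-1 [J2]: (5,0,3)
link5: (6,0,3)
P 0-5 [J1]: (6,1,3)
C 1-3 [J2]: (6,1,4)
C 1-5 [J2]: (6,1,5)
link6: (7,1,5)
PS 6-1 [J2]: (7,1,6)
R 4-0 [J1]: (7,2,6)
R 6-4 [J1]: (7,3,6)
R 6-2 [J1]: (7,4,6)
R 6-5 [J1]: (7,5,6)
Grübler: 3·6 − 2·5 − 6 = 2

M = 2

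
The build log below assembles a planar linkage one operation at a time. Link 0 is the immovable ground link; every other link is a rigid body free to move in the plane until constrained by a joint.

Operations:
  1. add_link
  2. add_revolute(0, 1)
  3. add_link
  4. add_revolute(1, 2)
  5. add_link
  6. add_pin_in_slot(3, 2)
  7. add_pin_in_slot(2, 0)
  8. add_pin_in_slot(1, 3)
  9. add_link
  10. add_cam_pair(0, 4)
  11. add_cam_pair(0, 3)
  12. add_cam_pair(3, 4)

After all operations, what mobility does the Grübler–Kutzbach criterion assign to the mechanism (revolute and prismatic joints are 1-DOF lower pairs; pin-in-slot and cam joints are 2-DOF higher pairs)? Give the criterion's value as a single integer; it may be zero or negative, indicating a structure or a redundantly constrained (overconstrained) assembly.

M = 2

[1;0;0] (link 0 is ground)
L+ [2;0;0]
R(0,1)∈J1 [2;1;0]
L+ [3;1;0]
R(1,2)∈J1 [3;2;0]
L+ [4;2;0]
PS(3,2)∈J2 [4;2;1]
PS(2,0)∈J2 [4;2;2]
PS(1,3)∈J2 [4;2;3]
L+ [5;2;3]
C(0,4)∈J2 [5;2;4]
C(0,3)∈J2 [5;2;5]
C(3,4)∈J2 [5;2;6]
mobility = 12 − 4 − 6 = 2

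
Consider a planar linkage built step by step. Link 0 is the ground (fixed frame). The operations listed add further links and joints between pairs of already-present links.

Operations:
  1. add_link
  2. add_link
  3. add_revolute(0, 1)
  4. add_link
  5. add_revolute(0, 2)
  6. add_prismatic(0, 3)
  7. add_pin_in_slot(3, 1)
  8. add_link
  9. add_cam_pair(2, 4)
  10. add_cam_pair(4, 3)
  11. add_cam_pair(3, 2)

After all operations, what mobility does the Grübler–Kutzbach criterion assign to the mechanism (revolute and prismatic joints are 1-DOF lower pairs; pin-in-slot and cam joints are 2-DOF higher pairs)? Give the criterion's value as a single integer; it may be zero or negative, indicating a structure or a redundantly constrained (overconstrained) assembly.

L=1 J1=0 J2=0
add link → L=2 J1=0 J2=0
add link → L=3 J1=0 J2=0
R@0,1 dof=1 J1 → L=3 J1=1 J2=0
add link → L=4 J1=1 J2=0
R@0,2 dof=1 J1 → L=4 J1=2 J2=0
P@0,3 dof=1 J1 → L=4 J1=3 J2=0
PS@3,1 dof=2 J2 → L=4 J1=3 J2=1
add link → L=5 J1=3 J2=1
C@2,4 dof=2 J2 → L=5 J1=3 J2=2
C@4,3 dof=2 J2 → L=5 J1=3 J2=3
C@3,2 dof=2 J2 → L=5 J1=3 J2=4
M=3(L−1)−2J1−J2=3·4−2·3−4=2

M = 2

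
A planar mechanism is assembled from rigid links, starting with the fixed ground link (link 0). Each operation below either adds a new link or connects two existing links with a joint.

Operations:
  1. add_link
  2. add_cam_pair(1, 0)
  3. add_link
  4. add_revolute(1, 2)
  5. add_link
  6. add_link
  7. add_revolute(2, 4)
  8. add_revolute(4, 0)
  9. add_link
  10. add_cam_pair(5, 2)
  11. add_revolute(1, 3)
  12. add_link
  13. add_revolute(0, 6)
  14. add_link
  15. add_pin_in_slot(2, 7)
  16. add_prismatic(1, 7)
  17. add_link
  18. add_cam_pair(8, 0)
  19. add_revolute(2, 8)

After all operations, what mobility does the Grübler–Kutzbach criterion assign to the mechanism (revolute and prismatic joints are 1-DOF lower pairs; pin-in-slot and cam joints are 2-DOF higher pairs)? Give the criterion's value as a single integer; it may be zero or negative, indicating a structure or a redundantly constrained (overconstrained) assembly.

M = 6

ground; <1,0,0>
#1 <2,0,0>
C:1↔0 J2 <2,0,1>
#2 <3,0,1>
R:1↔2 J1 <3,1,1>
#3 <4,1,1>
#4 <5,1,1>
R:2↔4 J1 <5,2,1>
R:4↔0 J1 <5,3,1>
#5 <6,3,1>
C:5↔2 J2 <6,3,2>
R:1↔3 J1 <6,4,2>
#6 <7,4,2>
R:0↔6 J1 <7,5,2>
#7 <8,5,2>
PS:2↔7 J2 <8,5,3>
P:1↔7 J1 <8,6,3>
#8 <9,6,3>
C:8↔0 J2 <9,6,4>
R:2↔8 J1 <9,7,4>
3×8 − 2×7 − 1×4 = 6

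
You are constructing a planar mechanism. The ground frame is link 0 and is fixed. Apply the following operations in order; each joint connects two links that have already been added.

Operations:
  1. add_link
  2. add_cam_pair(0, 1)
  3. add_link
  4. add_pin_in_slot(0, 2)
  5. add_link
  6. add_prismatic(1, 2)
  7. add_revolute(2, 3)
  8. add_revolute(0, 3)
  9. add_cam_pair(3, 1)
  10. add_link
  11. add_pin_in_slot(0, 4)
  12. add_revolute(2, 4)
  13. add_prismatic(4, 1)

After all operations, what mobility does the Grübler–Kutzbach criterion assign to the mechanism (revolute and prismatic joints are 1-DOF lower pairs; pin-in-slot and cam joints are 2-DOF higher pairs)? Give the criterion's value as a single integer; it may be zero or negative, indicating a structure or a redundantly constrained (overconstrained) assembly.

link 0 = ground. State L|J1|J2 = 1|0|0
+link1  2|0|0
C(0,1) f=2→J2  2|0|1
+link2  3|0|1
PS(0,2) f=2→J2  3|0|2
+link3  4|0|2
P(1,2) f=1→J1  4|1|2
R(2,3) f=1→J1  4|2|2
R(0,3) f=1→J1  4|3|2
C(3,1) f=2→J2  4|3|3
+link4  5|3|3
PS(0,4) f=2→J2  5|3|4
R(2,4) f=1→J1  5|4|4
P(4,1) f=1→J1  5|5|4
M = 3(5−1)−2·5−4 = 12−10−4 = -2

M = -2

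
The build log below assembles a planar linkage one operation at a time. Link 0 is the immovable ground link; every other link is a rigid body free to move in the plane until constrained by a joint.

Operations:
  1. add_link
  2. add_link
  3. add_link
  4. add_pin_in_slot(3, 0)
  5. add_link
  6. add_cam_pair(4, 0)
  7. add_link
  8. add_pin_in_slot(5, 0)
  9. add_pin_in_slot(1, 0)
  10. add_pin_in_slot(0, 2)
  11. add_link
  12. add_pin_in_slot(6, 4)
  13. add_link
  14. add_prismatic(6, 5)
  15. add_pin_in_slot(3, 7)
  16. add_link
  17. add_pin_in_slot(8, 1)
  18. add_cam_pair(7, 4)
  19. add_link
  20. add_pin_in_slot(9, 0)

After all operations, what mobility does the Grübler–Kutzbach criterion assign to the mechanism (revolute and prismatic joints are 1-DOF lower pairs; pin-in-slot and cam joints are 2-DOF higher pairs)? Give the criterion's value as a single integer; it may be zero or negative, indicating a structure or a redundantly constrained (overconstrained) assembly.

M = 15

L=1 J1=0 J2=0
add link → L=2 J1=0 J2=0
add link → L=3 J1=0 J2=0
add link → L=4 J1=0 J2=0
PS@3,0 dof=2 J2 → L=4 J1=0 J2=1
add link → L=5 J1=0 J2=1
C@4,0 dof=2 J2 → L=5 J1=0 J2=2
add link → L=6 J1=0 J2=2
PS@5,0 dof=2 J2 → L=6 J1=0 J2=3
PS@1,0 dof=2 J2 → L=6 J1=0 J2=4
PS@0,2 dof=2 J2 → L=6 J1=0 J2=5
add link → L=7 J1=0 J2=5
PS@6,4 dof=2 J2 → L=7 J1=0 J2=6
add link → L=8 J1=0 J2=6
P@6,5 dof=1 J1 → L=8 J1=1 J2=6
PS@3,7 dof=2 J2 → L=8 J1=1 J2=7
add link → L=9 J1=1 J2=7
PS@8,1 dof=2 J2 → L=9 J1=1 J2=8
C@7,4 dof=2 J2 → L=9 J1=1 J2=9
add link → L=10 J1=1 J2=9
PS@9,0 dof=2 J2 → L=10 J1=1 J2=10
M=3(L−1)−2J1−J2=3·9−2·1−10=15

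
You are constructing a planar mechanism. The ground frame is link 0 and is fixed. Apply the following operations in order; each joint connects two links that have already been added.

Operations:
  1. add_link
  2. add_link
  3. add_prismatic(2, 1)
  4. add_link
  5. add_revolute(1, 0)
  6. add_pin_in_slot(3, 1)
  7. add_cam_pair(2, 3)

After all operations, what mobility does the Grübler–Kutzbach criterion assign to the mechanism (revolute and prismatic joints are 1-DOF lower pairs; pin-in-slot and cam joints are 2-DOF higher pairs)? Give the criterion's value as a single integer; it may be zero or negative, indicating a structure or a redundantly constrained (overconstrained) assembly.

M = 3

(L,J1,J2)=(1,0,0); link0 fixed
link1: (2,0,0)
link2: (3,0,0)
P 2-1 [J1]: (3,1,0)
link3: (4,1,0)
R 1-0 [J1]: (4,2,0)
PS 3-1 [J2]: (4,2,1)
C 2-3 [J2]: (4,2,2)
Grübler: 3·3 − 2·2 − 2 = 3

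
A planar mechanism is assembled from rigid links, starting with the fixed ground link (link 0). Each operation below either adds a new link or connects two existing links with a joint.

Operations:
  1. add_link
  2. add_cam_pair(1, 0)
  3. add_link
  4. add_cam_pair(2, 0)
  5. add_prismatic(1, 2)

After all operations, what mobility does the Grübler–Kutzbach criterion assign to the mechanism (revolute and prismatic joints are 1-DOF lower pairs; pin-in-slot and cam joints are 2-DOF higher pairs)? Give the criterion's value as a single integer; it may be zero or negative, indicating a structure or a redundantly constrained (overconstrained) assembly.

M = 2

link 0 = ground. State L|J1|J2 = 1|0|0
+link1  2|0|0
C(1,0) f=2→J2  2|0|1
+link2  3|0|1
C(2,0) f=2→J2  3|0|2
P(1,2) f=1→J1  3|1|2
M = 3(3−1)−2·1−2 = 6−2−2 = 2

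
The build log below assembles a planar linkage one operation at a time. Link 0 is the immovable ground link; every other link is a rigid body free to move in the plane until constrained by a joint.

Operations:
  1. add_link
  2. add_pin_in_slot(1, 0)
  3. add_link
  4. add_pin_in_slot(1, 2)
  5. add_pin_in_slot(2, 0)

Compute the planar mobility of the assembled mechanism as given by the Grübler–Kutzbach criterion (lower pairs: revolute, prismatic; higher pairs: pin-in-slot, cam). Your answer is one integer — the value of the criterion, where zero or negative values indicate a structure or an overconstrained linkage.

M = 3

(L,J1,J2)=(1,0,0); link0 fixed
link1: (2,0,0)
PS 1-0 [J2]: (2,0,1)
link2: (3,0,1)
PS 1-2 [J2]: (3,0,2)
PS 2-0 [J2]: (3,0,3)
Grübler: 3·2 − 2·0 − 3 = 3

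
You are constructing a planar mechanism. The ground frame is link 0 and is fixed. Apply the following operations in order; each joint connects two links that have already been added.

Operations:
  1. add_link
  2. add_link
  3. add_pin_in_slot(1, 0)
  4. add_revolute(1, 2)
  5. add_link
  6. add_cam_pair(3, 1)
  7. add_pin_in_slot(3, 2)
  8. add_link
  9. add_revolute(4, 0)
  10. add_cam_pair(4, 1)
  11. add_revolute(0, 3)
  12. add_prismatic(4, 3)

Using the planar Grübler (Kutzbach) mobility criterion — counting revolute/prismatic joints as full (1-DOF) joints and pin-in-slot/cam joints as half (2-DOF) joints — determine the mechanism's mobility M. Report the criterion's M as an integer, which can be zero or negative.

M = 0

[1;0;0] (link 0 is ground)
L+ [2;0;0]
L+ [3;0;0]
PS(1,0)∈J2 [3;0;1]
R(1,2)∈J1 [3;1;1]
L+ [4;1;1]
C(3,1)∈J2 [4;1;2]
PS(3,2)∈J2 [4;1;3]
L+ [5;1;3]
R(4,0)∈J1 [5;2;3]
C(4,1)∈J2 [5;2;4]
R(0,3)∈J1 [5;3;4]
P(4,3)∈J1 [5;4;4]
mobility = 12 − 8 − 4 = 0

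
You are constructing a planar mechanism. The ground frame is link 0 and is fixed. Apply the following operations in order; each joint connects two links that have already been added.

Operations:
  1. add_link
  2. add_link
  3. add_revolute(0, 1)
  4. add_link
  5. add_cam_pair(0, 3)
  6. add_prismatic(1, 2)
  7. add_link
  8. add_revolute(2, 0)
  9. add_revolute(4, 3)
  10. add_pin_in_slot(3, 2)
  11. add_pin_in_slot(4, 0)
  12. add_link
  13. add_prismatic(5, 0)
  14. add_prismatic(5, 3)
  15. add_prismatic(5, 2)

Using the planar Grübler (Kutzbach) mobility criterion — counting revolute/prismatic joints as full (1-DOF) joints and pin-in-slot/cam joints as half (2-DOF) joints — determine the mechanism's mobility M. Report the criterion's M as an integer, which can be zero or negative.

[1;0;0] (link 0 is ground)
L+ [2;0;0]
L+ [3;0;0]
R(0,1)∈J1 [3;1;0]
L+ [4;1;0]
C(0,3)∈J2 [4;1;1]
P(1,2)∈J1 [4;2;1]
L+ [5;2;1]
R(2,0)∈J1 [5;3;1]
R(4,3)∈J1 [5;4;1]
PS(3,2)∈J2 [5;4;2]
PS(4,0)∈J2 [5;4;3]
L+ [6;4;3]
P(5,0)∈J1 [6;5;3]
P(5,3)∈J1 [6;6;3]
P(5,2)∈J1 [6;7;3]
mobility = 15 − 14 − 3 = -2

M = -2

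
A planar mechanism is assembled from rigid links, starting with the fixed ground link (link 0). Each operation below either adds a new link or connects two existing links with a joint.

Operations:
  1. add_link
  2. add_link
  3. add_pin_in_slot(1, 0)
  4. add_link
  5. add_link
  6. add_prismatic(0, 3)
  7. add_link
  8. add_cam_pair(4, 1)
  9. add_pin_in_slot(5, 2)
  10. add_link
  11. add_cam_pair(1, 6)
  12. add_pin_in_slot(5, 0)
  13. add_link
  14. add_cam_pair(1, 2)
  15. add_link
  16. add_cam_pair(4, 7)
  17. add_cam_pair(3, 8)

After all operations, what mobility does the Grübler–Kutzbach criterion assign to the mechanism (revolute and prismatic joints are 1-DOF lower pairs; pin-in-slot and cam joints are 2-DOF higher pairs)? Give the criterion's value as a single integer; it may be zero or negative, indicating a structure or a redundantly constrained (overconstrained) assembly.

M = 14

L=1 J1=0 J2=0
add link → L=2 J1=0 J2=0
add link → L=3 J1=0 J2=0
PS@1,0 dof=2 J2 → L=3 J1=0 J2=1
add link → L=4 J1=0 J2=1
add link → L=5 J1=0 J2=1
P@0,3 dof=1 J1 → L=5 J1=1 J2=1
add link → L=6 J1=1 J2=1
C@4,1 dof=2 J2 → L=6 J1=1 J2=2
PS@5,2 dof=2 J2 → L=6 J1=1 J2=3
add link → L=7 J1=1 J2=3
C@1,6 dof=2 J2 → L=7 J1=1 J2=4
PS@5,0 dof=2 J2 → L=7 J1=1 J2=5
add link → L=8 J1=1 J2=5
C@1,2 dof=2 J2 → L=8 J1=1 J2=6
add link → L=9 J1=1 J2=6
C@4,7 dof=2 J2 → L=9 J1=1 J2=7
C@3,8 dof=2 J2 → L=9 J1=1 J2=8
M=3(L−1)−2J1−J2=3·8−2·1−8=14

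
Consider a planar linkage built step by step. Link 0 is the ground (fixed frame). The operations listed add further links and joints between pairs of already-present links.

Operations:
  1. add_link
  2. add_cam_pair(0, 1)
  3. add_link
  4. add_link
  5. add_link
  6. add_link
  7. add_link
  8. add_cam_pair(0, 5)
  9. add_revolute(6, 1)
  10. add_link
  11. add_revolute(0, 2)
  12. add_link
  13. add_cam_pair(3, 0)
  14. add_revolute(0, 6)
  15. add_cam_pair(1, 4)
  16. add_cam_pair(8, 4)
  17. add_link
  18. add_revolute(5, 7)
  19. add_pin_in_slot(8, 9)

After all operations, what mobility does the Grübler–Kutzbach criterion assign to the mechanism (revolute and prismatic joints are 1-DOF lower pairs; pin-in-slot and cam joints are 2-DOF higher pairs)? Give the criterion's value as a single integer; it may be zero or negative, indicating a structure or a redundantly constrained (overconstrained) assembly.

M = 13

L=1 J1=0 J2=0
add link → L=2 J1=0 J2=0
C@0,1 dof=2 J2 → L=2 J1=0 J2=1
add link → L=3 J1=0 J2=1
add link → L=4 J1=0 J2=1
add link → L=5 J1=0 J2=1
add link → L=6 J1=0 J2=1
add link → L=7 J1=0 J2=1
C@0,5 dof=2 J2 → L=7 J1=0 J2=2
R@6,1 dof=1 J1 → L=7 J1=1 J2=2
add link → L=8 J1=1 J2=2
R@0,2 dof=1 J1 → L=8 J1=2 J2=2
add link → L=9 J1=2 J2=2
C@3,0 dof=2 J2 → L=9 J1=2 J2=3
R@0,6 dof=1 J1 → L=9 J1=3 J2=3
C@1,4 dof=2 J2 → L=9 J1=3 J2=4
C@8,4 dof=2 J2 → L=9 J1=3 J2=5
add link → L=10 J1=3 J2=5
R@5,7 dof=1 J1 → L=10 J1=4 J2=5
PS@8,9 dof=2 J2 → L=10 J1=4 J2=6
M=3(L−1)−2J1−J2=3·9−2·4−6=13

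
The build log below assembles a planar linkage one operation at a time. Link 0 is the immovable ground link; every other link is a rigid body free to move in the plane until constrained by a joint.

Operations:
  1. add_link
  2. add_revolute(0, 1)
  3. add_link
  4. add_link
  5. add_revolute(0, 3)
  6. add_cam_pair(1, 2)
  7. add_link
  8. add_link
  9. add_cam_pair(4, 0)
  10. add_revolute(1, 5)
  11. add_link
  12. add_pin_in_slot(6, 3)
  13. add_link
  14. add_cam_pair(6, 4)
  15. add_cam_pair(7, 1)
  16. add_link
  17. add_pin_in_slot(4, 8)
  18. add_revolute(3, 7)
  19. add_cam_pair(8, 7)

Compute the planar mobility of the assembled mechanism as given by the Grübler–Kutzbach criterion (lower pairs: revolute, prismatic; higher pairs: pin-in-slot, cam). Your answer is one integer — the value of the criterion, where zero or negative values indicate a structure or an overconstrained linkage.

L=1 J1=0 J2=0
add link → L=2 J1=0 J2=0
R@0,1 dof=1 J1 → L=2 J1=1 J2=0
add link → L=3 J1=1 J2=0
add link → L=4 J1=1 J2=0
R@0,3 dof=1 J1 → L=4 J1=2 J2=0
C@1,2 dof=2 J2 → L=4 J1=2 J2=1
add link → L=5 J1=2 J2=1
add link → L=6 J1=2 J2=1
C@4,0 dof=2 J2 → L=6 J1=2 J2=2
R@1,5 dof=1 J1 → L=6 J1=3 J2=2
add link → L=7 J1=3 J2=2
PS@6,3 dof=2 J2 → L=7 J1=3 J2=3
add link → L=8 J1=3 J2=3
C@6,4 dof=2 J2 → L=8 J1=3 J2=4
C@7,1 dof=2 J2 → L=8 J1=3 J2=5
add link → L=9 J1=3 J2=5
PS@4,8 dof=2 J2 → L=9 J1=3 J2=6
R@3,7 dof=1 J1 → L=9 J1=4 J2=6
C@8,7 dof=2 J2 → L=9 J1=4 J2=7
M=3(L−1)−2J1−J2=3·8−2·4−7=9

M = 9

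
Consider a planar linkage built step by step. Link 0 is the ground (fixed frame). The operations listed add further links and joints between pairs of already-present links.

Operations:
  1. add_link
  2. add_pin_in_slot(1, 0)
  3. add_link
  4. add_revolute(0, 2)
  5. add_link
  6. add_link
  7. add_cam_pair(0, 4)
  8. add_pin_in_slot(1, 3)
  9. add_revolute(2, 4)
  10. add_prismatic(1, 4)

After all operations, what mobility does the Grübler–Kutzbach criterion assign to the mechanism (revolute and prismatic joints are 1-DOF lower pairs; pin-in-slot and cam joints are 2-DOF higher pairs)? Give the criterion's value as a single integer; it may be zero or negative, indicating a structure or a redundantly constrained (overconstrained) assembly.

M = 3

(L,J1,J2)=(1,0,0); link0 fixed
link1: (2,0,0)
PS 1-0 [J2]: (2,0,1)
link2: (3,0,1)
R 0-2 [J1]: (3,1,1)
link3: (4,1,1)
link4: (5,1,1)
C 0-4 [J2]: (5,1,2)
PS 1-3 [J2]: (5,1,3)
R 2-4 [J1]: (5,2,3)
P 1-4 [J1]: (5,3,3)
Grübler: 3·4 − 2·3 − 3 = 3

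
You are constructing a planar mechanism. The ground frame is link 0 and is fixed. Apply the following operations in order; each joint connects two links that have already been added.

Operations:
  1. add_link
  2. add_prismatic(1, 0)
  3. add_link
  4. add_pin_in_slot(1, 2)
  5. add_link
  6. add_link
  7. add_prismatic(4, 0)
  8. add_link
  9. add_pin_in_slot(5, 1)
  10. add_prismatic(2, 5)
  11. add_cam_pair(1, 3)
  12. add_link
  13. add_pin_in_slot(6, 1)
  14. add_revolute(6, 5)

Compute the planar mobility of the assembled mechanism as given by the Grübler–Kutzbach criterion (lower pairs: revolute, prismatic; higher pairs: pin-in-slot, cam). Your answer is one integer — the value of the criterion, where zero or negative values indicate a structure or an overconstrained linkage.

M = 6

link 0 = ground. State L|J1|J2 = 1|0|0
+link1  2|0|0
P(1,0) f=1→J1  2|1|0
+link2  3|1|0
PS(1,2) f=2→J2  3|1|1
+link3  4|1|1
+link4  5|1|1
P(4,0) f=1→J1  5|2|1
+link5  6|2|1
PS(5,1) f=2→J2  6|2|2
P(2,5) f=1→J1  6|3|2
C(1,3) f=2→J2  6|3|3
+link6  7|3|3
PS(6,1) f=2→J2  7|3|4
R(6,5) f=1→J1  7|4|4
M = 3(7−1)−2·4−4 = 18−8−4 = 6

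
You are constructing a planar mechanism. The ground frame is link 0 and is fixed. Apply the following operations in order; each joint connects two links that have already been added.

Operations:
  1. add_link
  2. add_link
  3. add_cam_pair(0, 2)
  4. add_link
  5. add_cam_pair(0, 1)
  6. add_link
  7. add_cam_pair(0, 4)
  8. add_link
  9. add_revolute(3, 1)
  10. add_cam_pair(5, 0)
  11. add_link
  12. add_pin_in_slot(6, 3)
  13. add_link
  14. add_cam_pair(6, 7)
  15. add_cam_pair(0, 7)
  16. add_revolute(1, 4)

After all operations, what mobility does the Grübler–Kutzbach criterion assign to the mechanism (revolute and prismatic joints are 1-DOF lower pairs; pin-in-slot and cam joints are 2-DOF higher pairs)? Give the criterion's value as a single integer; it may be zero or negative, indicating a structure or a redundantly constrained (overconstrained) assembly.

link 0 = ground. State L|J1|J2 = 1|0|0
+link1  2|0|0
+link2  3|0|0
C(0,2) f=2→J2  3|0|1
+link3  4|0|1
C(0,1) f=2→J2  4|0|2
+link4  5|0|2
C(0,4) f=2→J2  5|0|3
+link5  6|0|3
R(3,1) f=1→J1  6|1|3
C(5,0) f=2→J2  6|1|4
+link6  7|1|4
PS(6,3) f=2→J2  7|1|5
+link7  8|1|5
C(6,7) f=2→J2  8|1|6
C(0,7) f=2→J2  8|1|7
R(1,4) f=1→J1  8|2|7
M = 3(8−1)−2·2−7 = 21−4−7 = 10

M = 10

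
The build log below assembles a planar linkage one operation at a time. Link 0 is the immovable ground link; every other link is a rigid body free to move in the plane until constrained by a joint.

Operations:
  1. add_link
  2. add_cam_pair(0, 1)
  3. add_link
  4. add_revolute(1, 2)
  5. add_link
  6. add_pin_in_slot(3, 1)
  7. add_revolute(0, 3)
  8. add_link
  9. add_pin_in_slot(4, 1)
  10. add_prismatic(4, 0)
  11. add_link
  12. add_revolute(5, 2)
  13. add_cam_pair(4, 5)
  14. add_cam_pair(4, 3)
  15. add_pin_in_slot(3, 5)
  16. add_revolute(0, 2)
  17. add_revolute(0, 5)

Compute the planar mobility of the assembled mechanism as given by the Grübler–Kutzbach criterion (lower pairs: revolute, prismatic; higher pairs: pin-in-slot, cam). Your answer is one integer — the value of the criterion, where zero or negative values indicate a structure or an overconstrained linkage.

M = -3

[1;0;0] (link 0 is ground)
L+ [2;0;0]
C(0,1)∈J2 [2;0;1]
L+ [3;0;1]
R(1,2)∈J1 [3;1;1]
L+ [4;1;1]
PS(3,1)∈J2 [4;1;2]
R(0,3)∈J1 [4;2;2]
L+ [5;2;2]
PS(4,1)∈J2 [5;2;3]
P(4,0)∈J1 [5;3;3]
L+ [6;3;3]
R(5,2)∈J1 [6;4;3]
C(4,5)∈J2 [6;4;4]
C(4,3)∈J2 [6;4;5]
PS(3,5)∈J2 [6;4;6]
R(0,2)∈J1 [6;5;6]
R(0,5)∈J1 [6;6;6]
mobility = 15 − 12 − 6 = -3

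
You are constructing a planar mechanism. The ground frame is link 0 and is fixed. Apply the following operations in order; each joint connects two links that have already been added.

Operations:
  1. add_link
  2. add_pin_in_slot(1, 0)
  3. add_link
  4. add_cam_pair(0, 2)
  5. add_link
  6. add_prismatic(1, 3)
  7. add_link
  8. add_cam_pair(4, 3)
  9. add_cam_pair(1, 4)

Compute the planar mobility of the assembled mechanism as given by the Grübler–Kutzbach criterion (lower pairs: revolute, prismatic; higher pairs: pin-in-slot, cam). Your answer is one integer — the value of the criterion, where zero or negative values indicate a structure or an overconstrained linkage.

link 0 = ground. State L|J1|J2 = 1|0|0
+link1  2|0|0
PS(1,0) f=2→J2  2|0|1
+link2  3|0|1
C(0,2) f=2→J2  3|0|2
+link3  4|0|2
P(1,3) f=1→J1  4|1|2
+link4  5|1|2
C(4,3) f=2→J2  5|1|3
C(1,4) f=2→J2  5|1|4
M = 3(5−1)−2·1−4 = 12−2−4 = 6

M = 6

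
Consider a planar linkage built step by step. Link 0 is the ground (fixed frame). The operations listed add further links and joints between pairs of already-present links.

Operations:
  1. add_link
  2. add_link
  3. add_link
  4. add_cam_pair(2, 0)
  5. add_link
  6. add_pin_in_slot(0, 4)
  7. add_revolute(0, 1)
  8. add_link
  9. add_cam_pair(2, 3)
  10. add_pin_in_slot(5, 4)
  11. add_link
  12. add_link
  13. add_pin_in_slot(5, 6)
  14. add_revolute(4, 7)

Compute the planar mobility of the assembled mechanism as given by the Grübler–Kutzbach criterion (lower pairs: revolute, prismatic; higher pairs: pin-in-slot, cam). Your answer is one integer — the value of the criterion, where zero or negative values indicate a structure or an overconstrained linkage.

M = 12

(L,J1,J2)=(1,0,0); link0 fixed
link1: (2,0,0)
link2: (3,0,0)
link3: (4,0,0)
C 2-0 [J2]: (4,0,1)
link4: (5,0,1)
PS 0-4 [J2]: (5,0,2)
R 0-1 [J1]: (5,1,2)
link5: (6,1,2)
C 2-3 [J2]: (6,1,3)
PS 5-4 [J2]: (6,1,4)
link6: (7,1,4)
link7: (8,1,4)
PS 5-6 [J2]: (8,1,5)
R 4-7 [J1]: (8,2,5)
Grübler: 3·7 − 2·2 − 5 = 12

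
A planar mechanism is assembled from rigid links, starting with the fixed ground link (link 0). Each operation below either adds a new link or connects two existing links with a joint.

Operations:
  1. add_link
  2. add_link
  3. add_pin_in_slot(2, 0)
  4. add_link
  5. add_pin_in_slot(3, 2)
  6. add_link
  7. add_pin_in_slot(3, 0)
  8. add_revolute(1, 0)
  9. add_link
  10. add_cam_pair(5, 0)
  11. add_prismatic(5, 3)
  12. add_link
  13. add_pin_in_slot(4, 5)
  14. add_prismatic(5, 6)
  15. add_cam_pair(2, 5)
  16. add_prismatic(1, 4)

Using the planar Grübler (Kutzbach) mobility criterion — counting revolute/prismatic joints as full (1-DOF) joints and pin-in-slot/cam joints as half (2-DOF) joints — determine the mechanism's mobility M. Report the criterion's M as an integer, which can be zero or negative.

M = 4

link 0 = ground. State L|J1|J2 = 1|0|0
+link1  2|0|0
+link2  3|0|0
PS(2,0) f=2→J2  3|0|1
+link3  4|0|1
PS(3,2) f=2→J2  4|0|2
+link4  5|0|2
PS(3,0) f=2→J2  5|0|3
R(1,0) f=1→J1  5|1|3
+link5  6|1|3
C(5,0) f=2→J2  6|1|4
P(5,3) f=1→J1  6|2|4
+link6  7|2|4
PS(4,5) f=2→J2  7|2|5
P(5,6) f=1→J1  7|3|5
C(2,5) f=2→J2  7|3|6
P(1,4) f=1→J1  7|4|6
M = 3(7−1)−2·4−6 = 18−8−6 = 4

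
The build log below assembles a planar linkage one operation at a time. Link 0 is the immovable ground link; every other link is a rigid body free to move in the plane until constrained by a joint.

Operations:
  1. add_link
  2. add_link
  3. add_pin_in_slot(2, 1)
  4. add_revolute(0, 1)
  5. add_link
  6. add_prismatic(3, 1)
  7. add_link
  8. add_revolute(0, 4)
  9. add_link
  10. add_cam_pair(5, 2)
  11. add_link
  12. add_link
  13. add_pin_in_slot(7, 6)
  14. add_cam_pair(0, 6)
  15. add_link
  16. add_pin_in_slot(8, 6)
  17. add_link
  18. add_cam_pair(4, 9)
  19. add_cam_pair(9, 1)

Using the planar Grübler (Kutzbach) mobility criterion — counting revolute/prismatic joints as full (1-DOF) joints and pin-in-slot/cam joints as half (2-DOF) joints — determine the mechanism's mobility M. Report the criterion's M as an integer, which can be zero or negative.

ground; <1,0,0>
#1 <2,0,0>
#2 <3,0,0>
PS:2↔1 J2 <3,0,1>
R:0↔1 J1 <3,1,1>
#3 <4,1,1>
P:3↔1 J1 <4,2,1>
#4 <5,2,1>
R:0↔4 J1 <5,3,1>
#5 <6,3,1>
C:5↔2 J2 <6,3,2>
#6 <7,3,2>
#7 <8,3,2>
PS:7↔6 J2 <8,3,3>
C:0↔6 J2 <8,3,4>
#8 <9,3,4>
PS:8↔6 J2 <9,3,5>
#9 <10,3,5>
C:4↔9 J2 <10,3,6>
C:9↔1 J2 <10,3,7>
3×9 − 2×3 − 1×7 = 14

M = 14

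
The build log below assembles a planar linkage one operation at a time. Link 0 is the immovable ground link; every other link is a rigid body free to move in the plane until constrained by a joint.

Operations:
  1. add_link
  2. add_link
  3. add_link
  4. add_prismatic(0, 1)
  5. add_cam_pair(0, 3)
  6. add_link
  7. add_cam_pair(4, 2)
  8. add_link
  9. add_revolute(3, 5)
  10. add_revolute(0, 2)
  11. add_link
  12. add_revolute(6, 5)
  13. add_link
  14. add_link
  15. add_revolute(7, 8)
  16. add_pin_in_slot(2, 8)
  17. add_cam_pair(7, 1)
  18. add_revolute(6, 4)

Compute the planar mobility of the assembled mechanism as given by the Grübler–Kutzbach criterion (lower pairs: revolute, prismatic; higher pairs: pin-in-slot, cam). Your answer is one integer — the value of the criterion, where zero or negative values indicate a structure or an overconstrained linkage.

M = 8

[1;0;0] (link 0 is ground)
L+ [2;0;0]
L+ [3;0;0]
L+ [4;0;0]
P(0,1)∈J1 [4;1;0]
C(0,3)∈J2 [4;1;1]
L+ [5;1;1]
C(4,2)∈J2 [5;1;2]
L+ [6;1;2]
R(3,5)∈J1 [6;2;2]
R(0,2)∈J1 [6;3;2]
L+ [7;3;2]
R(6,5)∈J1 [7;4;2]
L+ [8;4;2]
L+ [9;4;2]
R(7,8)∈J1 [9;5;2]
PS(2,8)∈J2 [9;5;3]
C(7,1)∈J2 [9;5;4]
R(6,4)∈J1 [9;6;4]
mobility = 24 − 12 − 4 = 8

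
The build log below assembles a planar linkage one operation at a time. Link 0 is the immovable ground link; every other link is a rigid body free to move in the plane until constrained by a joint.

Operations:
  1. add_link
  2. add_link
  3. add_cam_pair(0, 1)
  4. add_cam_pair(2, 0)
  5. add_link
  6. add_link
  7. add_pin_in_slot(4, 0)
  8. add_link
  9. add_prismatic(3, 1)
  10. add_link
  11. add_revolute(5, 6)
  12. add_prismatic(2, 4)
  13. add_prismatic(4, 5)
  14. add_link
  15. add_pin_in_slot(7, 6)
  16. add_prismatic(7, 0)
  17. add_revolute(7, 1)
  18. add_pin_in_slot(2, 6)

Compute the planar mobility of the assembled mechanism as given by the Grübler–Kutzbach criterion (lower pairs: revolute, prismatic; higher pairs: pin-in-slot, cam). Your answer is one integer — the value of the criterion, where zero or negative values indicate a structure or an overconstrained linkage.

[1;0;0] (link 0 is ground)
L+ [2;0;0]
L+ [3;0;0]
C(0,1)∈J2 [3;0;1]
C(2,0)∈J2 [3;0;2]
L+ [4;0;2]
L+ [5;0;2]
PS(4,0)∈J2 [5;0;3]
L+ [6;0;3]
P(3,1)∈J1 [6;1;3]
L+ [7;1;3]
R(5,6)∈J1 [7;2;3]
P(2,4)∈J1 [7;3;3]
P(4,5)∈J1 [7;4;3]
L+ [8;4;3]
PS(7,6)∈J2 [8;4;4]
P(7,0)∈J1 [8;5;4]
R(7,1)∈J1 [8;6;4]
PS(2,6)∈J2 [8;6;5]
mobility = 21 − 12 − 5 = 4

M = 4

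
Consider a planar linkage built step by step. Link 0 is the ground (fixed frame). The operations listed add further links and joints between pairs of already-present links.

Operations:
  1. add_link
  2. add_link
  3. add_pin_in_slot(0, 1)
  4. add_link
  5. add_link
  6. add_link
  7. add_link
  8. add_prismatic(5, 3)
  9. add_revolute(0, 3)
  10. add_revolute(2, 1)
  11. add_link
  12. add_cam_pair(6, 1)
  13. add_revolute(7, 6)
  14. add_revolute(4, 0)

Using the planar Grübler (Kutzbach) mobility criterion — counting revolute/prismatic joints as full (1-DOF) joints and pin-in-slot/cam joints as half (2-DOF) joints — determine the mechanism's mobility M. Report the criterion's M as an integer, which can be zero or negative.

(L,J1,J2)=(1,0,0); link0 fixed
link1: (2,0,0)
link2: (3,0,0)
PS 0-1 [J2]: (3,0,1)
link3: (4,0,1)
link4: (5,0,1)
link5: (6,0,1)
link6: (7,0,1)
P 5-3 [J1]: (7,1,1)
R 0-3 [J1]: (7,2,1)
R 2-1 [J1]: (7,3,1)
link7: (8,3,1)
C 6-1 [J2]: (8,3,2)
R 7-6 [J1]: (8,4,2)
R 4-0 [J1]: (8,5,2)
Grübler: 3·7 − 2·5 − 2 = 9

M = 9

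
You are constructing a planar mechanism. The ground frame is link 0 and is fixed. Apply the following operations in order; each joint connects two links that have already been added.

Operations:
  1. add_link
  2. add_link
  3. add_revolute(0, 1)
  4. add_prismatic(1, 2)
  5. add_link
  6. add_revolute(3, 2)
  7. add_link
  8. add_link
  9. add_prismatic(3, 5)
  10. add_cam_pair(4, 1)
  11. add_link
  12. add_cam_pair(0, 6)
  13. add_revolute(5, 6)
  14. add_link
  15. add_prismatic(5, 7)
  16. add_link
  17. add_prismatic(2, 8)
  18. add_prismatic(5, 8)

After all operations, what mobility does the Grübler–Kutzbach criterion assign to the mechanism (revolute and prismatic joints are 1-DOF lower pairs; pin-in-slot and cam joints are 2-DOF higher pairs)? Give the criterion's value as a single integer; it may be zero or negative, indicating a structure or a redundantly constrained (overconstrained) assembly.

L=1 J1=0 J2=0
add link → L=2 J1=0 J2=0
add link → L=3 J1=0 J2=0
R@0,1 dof=1 J1 → L=3 J1=1 J2=0
P@1,2 dof=1 J1 → L=3 J1=2 J2=0
add link → L=4 J1=2 J2=0
R@3,2 dof=1 J1 → L=4 J1=3 J2=0
add link → L=5 J1=3 J2=0
add link → L=6 J1=3 J2=0
P@3,5 dof=1 J1 → L=6 J1=4 J2=0
C@4,1 dof=2 J2 → L=6 J1=4 J2=1
add link → L=7 J1=4 J2=1
C@0,6 dof=2 J2 → L=7 J1=4 J2=2
R@5,6 dof=1 J1 → L=7 J1=5 J2=2
add link → L=8 J1=5 J2=2
P@5,7 dof=1 J1 → L=8 J1=6 J2=2
add link → L=9 J1=6 J2=2
P@2,8 dof=1 J1 → L=9 J1=7 J2=2
P@5,8 dof=1 J1 → L=9 J1=8 J2=2
M=3(L−1)−2J1−J2=3·8−2·8−2=6

M = 6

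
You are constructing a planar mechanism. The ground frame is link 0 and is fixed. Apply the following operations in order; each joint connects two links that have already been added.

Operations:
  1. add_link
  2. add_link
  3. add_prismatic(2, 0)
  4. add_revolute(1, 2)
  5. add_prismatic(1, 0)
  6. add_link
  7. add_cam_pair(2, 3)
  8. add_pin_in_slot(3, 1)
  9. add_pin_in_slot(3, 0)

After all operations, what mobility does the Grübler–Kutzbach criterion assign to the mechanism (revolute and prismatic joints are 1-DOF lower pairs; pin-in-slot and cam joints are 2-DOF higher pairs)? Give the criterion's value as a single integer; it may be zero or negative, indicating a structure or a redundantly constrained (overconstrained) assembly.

ground; <1,0,0>
#1 <2,0,0>
#2 <3,0,0>
P:2↔0 J1 <3,1,0>
R:1↔2 J1 <3,2,0>
P:1↔0 J1 <3,3,0>
#3 <4,3,0>
C:2↔3 J2 <4,3,1>
PS:3↔1 J2 <4,3,2>
PS:3↔0 J2 <4,3,3>
3×3 − 2×3 − 1×3 = 0

M = 0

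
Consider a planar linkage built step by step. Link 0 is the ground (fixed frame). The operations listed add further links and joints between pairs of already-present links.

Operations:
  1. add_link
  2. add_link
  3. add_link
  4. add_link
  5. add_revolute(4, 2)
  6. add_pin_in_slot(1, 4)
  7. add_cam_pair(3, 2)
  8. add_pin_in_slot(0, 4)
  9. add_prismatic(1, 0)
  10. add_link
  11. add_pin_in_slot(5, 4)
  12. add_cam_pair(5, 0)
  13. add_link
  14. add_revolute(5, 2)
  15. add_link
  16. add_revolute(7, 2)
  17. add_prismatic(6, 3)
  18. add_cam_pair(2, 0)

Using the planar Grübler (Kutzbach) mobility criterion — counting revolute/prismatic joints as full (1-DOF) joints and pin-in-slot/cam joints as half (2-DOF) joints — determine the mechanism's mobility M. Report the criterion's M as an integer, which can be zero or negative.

M = 5

(L,J1,J2)=(1,0,0); link0 fixed
link1: (2,0,0)
link2: (3,0,0)
link3: (4,0,0)
link4: (5,0,0)
R 4-2 [J1]: (5,1,0)
PS 1-4 [J2]: (5,1,1)
C 3-2 [J2]: (5,1,2)
PS 0-4 [J2]: (5,1,3)
P 1-0 [J1]: (5,2,3)
link5: (6,2,3)
PS 5-4 [J2]: (6,2,4)
C 5-0 [J2]: (6,2,5)
link6: (7,2,5)
R 5-2 [J1]: (7,3,5)
link7: (8,3,5)
R 7-2 [J1]: (8,4,5)
P 6-3 [J1]: (8,5,5)
C 2-0 [J2]: (8,5,6)
Grübler: 3·7 − 2·5 − 6 = 5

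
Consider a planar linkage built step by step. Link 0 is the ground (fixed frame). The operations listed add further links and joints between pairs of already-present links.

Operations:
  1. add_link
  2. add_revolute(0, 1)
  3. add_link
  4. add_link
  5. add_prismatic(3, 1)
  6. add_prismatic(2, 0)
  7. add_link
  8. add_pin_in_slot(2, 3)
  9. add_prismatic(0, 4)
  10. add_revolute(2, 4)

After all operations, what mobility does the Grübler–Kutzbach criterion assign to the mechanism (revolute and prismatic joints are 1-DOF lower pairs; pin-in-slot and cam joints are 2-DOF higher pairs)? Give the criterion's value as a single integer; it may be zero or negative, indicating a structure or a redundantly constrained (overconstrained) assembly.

[1;0;0] (link 0 is ground)
L+ [2;0;0]
R(0,1)∈J1 [2;1;0]
L+ [3;1;0]
L+ [4;1;0]
P(3,1)∈J1 [4;2;0]
P(2,0)∈J1 [4;3;0]
L+ [5;3;0]
PS(2,3)∈J2 [5;3;1]
P(0,4)∈J1 [5;4;1]
R(2,4)∈J1 [5;5;1]
mobility = 12 − 10 − 1 = 1

M = 1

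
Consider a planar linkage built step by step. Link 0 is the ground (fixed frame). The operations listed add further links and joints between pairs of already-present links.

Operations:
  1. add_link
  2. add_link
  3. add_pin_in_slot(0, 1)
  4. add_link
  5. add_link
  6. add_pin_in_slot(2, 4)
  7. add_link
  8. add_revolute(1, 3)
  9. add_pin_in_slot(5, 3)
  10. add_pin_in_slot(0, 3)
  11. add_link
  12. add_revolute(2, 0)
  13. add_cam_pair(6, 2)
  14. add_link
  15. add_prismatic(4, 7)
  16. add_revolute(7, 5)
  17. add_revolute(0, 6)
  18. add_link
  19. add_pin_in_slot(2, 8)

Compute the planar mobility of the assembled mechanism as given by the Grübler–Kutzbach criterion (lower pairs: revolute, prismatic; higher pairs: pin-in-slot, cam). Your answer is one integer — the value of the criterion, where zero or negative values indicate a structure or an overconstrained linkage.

M = 8

ground; <1,0,0>
#1 <2,0,0>
#2 <3,0,0>
PS:0↔1 J2 <3,0,1>
#3 <4,0,1>
#4 <5,0,1>
PS:2↔4 J2 <5,0,2>
#5 <6,0,2>
R:1↔3 J1 <6,1,2>
PS:5↔3 J2 <6,1,3>
PS:0↔3 J2 <6,1,4>
#6 <7,1,4>
R:2↔0 J1 <7,2,4>
C:6↔2 J2 <7,2,5>
#7 <8,2,5>
P:4↔7 J1 <8,3,5>
R:7↔5 J1 <8,4,5>
R:0↔6 J1 <8,5,5>
#8 <9,5,5>
PS:2↔8 J2 <9,5,6>
3×8 − 2×5 − 1×6 = 8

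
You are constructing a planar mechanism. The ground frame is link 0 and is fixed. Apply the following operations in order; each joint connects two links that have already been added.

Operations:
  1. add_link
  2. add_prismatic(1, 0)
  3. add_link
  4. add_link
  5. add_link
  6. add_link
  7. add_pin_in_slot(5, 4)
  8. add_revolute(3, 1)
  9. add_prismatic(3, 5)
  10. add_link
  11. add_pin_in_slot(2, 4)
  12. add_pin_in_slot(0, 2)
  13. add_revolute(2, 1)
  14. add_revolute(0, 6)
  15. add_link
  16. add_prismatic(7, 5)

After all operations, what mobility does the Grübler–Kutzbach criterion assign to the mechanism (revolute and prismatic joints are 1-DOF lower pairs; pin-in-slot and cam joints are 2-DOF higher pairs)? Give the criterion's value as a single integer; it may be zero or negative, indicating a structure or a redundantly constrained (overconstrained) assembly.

(L,J1,J2)=(1,0,0); link0 fixed
link1: (2,0,0)
P 1-0 [J1]: (2,1,0)
link2: (3,1,0)
link3: (4,1,0)
link4: (5,1,0)
link5: (6,1,0)
PS 5-4 [J2]: (6,1,1)
R 3-1 [J1]: (6,2,1)
P 3-5 [J1]: (6,3,1)
link6: (7,3,1)
PS 2-4 [J2]: (7,3,2)
PS 0-2 [J2]: (7,3,3)
R 2-1 [J1]: (7,4,3)
R 0-6 [J1]: (7,5,3)
link7: (8,5,3)
P 7-5 [J1]: (8,6,3)
Grübler: 3·7 − 2·6 − 3 = 6

M = 6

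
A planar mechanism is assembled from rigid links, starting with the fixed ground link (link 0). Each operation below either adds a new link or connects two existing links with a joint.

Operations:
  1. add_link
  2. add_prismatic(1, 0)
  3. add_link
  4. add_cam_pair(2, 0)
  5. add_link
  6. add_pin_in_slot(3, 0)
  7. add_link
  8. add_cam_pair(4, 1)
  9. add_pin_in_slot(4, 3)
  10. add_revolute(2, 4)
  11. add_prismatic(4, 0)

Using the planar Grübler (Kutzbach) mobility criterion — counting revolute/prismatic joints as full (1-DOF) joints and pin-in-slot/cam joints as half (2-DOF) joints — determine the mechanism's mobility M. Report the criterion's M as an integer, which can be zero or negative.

M = 2

link 0 = ground. State L|J1|J2 = 1|0|0
+link1  2|0|0
P(1,0) f=1→J1  2|1|0
+link2  3|1|0
C(2,0) f=2→J2  3|1|1
+link3  4|1|1
PS(3,0) f=2→J2  4|1|2
+link4  5|1|2
C(4,1) f=2→J2  5|1|3
PS(4,3) f=2→J2  5|1|4
R(2,4) f=1→J1  5|2|4
P(4,0) f=1→J1  5|3|4
M = 3(5−1)−2·3−4 = 12−6−4 = 2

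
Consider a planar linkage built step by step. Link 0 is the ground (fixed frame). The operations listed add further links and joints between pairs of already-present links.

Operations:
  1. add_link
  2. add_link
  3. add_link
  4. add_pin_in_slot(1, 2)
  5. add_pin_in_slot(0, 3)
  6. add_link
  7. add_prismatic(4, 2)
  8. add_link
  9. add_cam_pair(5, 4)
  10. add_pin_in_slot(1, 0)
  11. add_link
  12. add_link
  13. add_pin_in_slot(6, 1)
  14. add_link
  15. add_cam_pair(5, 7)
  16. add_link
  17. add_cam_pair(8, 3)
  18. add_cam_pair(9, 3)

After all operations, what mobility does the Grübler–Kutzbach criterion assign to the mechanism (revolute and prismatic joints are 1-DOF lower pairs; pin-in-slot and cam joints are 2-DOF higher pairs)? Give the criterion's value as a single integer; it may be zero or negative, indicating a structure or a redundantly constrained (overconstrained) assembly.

M = 17

[1;0;0] (link 0 is ground)
L+ [2;0;0]
L+ [3;0;0]
L+ [4;0;0]
PS(1,2)∈J2 [4;0;1]
PS(0,3)∈J2 [4;0;2]
L+ [5;0;2]
P(4,2)∈J1 [5;1;2]
L+ [6;1;2]
C(5,4)∈J2 [6;1;3]
PS(1,0)∈J2 [6;1;4]
L+ [7;1;4]
L+ [8;1;4]
PS(6,1)∈J2 [8;1;5]
L+ [9;1;5]
C(5,7)∈J2 [9;1;6]
L+ [10;1;6]
C(8,3)∈J2 [10;1;7]
C(9,3)∈J2 [10;1;8]
mobility = 27 − 2 − 8 = 17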